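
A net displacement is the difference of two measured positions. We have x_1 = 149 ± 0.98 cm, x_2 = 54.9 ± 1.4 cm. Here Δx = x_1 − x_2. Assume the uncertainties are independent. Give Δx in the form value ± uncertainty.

94.1 ± 1.71 cm

Δx is a linear combination, so absolute uncertainties add in quadrature:
  (δx_1)² = 0.960;  (δx_2)² = 1.96
δΔx = √(2.92) = 1.71 cm
Δx = 94.1 cm.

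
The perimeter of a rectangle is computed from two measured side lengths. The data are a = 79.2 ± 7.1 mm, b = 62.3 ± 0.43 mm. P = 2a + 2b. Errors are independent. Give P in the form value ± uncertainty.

P is a linear combination, so absolute uncertainties add in quadrature:
  (2·δa)² = 202;  (2·δb)² = 0.740
δP = √(202) = 14.2 mm
P = 283 mm.

283 ± 14.2 mm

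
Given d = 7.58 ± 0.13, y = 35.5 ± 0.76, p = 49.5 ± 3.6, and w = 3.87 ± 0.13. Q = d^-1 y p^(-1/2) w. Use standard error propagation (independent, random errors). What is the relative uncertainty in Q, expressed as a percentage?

5.66%

Since Q is a product/quotient, work with relative uncertainties:
  (-1·δd/d)² = (-1×0.0172)² = 0.000294;  (1·δy/y)² = (1×0.0214)² = 0.000458;  (−½·δp/p)² = (-0.5×0.0727)² = 0.00132;  (1·δw/w)² = (1×0.0336)² = 0.00113
δQ/Q = √(0.00320) = 0.0566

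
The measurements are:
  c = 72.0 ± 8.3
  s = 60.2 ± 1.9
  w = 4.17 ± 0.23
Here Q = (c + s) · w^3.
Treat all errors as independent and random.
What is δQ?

Let u = c + s = 132. δu = √(δc² + δs²) = √(68.9 + 3.61) = 8.51, so δu/u = 0.0644.
Q is then a monomial in u, w:
δQ/Q = √((δu/u)² + (3·δw/w)²) = √(0.00415 + 0.0274) = 0.178
Q = 9590, so δQ = 0.178 × 9590 = 1700.

1700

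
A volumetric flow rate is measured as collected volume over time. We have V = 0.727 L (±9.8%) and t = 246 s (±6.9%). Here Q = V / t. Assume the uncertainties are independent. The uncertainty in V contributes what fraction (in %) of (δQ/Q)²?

(δQ/Q)² = (1·δV/V)² + (-1·δt/t)²
  V term: (1×0.0980)² = 0.00960
  t term: (-1×0.0690)² = 0.00476
Total = 0.0144. Share from V = 0.00960/0.0144 = 0.669.

66.9%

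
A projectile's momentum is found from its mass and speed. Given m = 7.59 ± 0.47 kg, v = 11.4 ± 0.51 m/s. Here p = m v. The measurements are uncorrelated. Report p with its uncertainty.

86.5 ± 6.61 kg·m/s

Products/powers → add relative errors in quadrature, weighted by exponent:
  (1·δm/m)² = (1×0.0619)² = 0.00383;  (1·δv/v)² = (1×0.0447)² = 0.00200
δp/p = √(0.00584) = 0.0764
p = 86.5 kg·m/s, so δp = 0.0764 × 86.5 = 6.61 kg·m/s.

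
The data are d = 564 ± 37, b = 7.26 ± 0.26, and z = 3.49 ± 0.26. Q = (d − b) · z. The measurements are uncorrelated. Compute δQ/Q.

Let u = d − b = 557. δu = √(δd² + δb²) = √(1370 + 0.0676) = 37.0, so δu/u = 0.0665.
Q is then a monomial in u, z:
δQ/Q = √((δu/u)² + (1·δz/z)²) = √(0.00442 + 0.00555) = 0.0998

0.0998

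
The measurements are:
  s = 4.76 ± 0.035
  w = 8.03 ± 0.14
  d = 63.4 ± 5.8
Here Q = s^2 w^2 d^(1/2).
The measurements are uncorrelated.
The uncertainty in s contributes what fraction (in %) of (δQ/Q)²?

(δQ/Q)² = (2·δs/s)² + (2·δw/w)² + (½·δd/d)²
  s term: (2×0.00735)² = 0.000216
  w term: (2×0.0174)² = 0.00122
  d term: (0.5×0.0915)² = 0.00209
Total = 0.00352. Share from s = 0.000216/0.00352 = 0.0614.

6.14%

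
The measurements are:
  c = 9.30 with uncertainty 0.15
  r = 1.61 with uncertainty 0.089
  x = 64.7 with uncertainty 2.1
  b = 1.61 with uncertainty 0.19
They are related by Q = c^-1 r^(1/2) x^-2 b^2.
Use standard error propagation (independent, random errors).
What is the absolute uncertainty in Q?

Q is a product of powers, so relative uncertainties combine in quadrature:
  (-1·δc/c)² = (-1×0.0161)² = 0.000260;  (½·δr/r)² = (0.5×0.0553)² = 0.000764;  (-2·δx/x)² = (-2×0.0325)² = 0.00421;  (2·δb/b)² = (2×0.118)² = 0.0557
δQ/Q = √(0.0609) = 0.247
Q = 8.45e-05, so δQ = 0.247 × 8.45e-05 = 2.09e-05.

2.09e-05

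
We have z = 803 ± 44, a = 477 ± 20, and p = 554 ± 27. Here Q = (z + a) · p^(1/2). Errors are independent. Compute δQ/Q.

Let u = z + a = 1280. δu = √(δz² + δa²) = √(1940 + 400) = 48.3, so δu/u = 0.0378.
Q is then a monomial in u, p:
δQ/Q = √((δu/u)² + (½·δp/p)²) = √(0.00143 + 0.000594) = 0.0449

0.0449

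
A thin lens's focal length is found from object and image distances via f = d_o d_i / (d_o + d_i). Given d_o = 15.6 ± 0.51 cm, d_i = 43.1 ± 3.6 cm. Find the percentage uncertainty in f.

3.27%

∂f/∂d_o = (d_i/(d_o+d_i))² = 0.539;  ∂f/∂d_i = (d_o/(d_o+d_i))² = 0.0706
δf = √((∂f/∂d_o · δd_o)² + (∂f/∂d_i · δd_i)²) = √(0.0756 + 0.0646) = 0.374 cm
f = 11.5 cm, so δf/f = 0.374/11.5 = 0.0327.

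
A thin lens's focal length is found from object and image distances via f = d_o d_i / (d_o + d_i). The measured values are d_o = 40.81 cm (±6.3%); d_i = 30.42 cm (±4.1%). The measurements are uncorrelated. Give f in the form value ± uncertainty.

∂f/∂d_o = (d_i/(d_o+d_i))² = 0.182;  ∂f/∂d_i = (d_o/(d_o+d_i))² = 0.328
δf = √((∂f/∂d_o · δd_o)² + (∂f/∂d_i · δd_i)²) = √(0.220 + 0.168) = 0.622 cm
f = 17.43 cm.

17.43 ± 0.622 cm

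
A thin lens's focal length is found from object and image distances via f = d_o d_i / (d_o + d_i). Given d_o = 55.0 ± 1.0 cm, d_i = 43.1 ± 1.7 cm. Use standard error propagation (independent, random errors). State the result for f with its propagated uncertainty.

∂f/∂d_o = (d_i/(d_o+d_i))² = 0.193;  ∂f/∂d_i = (d_o/(d_o+d_i))² = 0.314
δf = √((∂f/∂d_o · δd_o)² + (∂f/∂d_i · δd_i)²) = √(0.0373 + 0.286) = 0.568 cm
f = 24.2 cm.

24.2 ± 0.568 cm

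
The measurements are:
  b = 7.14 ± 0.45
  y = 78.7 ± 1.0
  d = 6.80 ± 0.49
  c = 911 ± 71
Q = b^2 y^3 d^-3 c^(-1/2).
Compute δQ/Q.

Q is a product of powers, so relative uncertainties combine in quadrature:
  (2·δb/b)² = (2×0.0630)² = 0.0159;  (3·δy/y)² = (3×0.0127)² = 0.00145;  (-3·δd/d)² = (-3×0.0721)² = 0.0467;  (−½·δc/c)² = (-0.5×0.0779)² = 0.00152
δQ/Q = √(0.0656) = 0.256

0.256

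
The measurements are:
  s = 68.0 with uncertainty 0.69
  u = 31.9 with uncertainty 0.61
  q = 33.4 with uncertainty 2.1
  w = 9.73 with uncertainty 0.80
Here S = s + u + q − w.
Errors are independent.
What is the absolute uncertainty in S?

For a sum/difference, combine absolute errors in quadrature:
  (δs)² = 0.476;  (δu)² = 0.372;  (δq)² = 4.41;  (δw)² = 0.640
δS = √(5.90) = 2.43

2.43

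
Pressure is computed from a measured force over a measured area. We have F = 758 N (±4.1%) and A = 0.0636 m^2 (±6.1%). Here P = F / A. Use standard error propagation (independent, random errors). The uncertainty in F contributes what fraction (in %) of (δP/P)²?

(δP/P)² = (1·δF/F)² + (-1·δA/A)²
  F term: (1×0.0410)² = 0.00168
  A term: (-1×0.0610)² = 0.00372
Total = 0.00540. Share from F = 0.00168/0.00540 = 0.311.

31.1%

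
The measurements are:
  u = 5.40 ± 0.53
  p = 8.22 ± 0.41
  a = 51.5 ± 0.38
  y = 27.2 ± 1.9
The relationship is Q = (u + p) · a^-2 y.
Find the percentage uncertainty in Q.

Let w = u + p = 13.6. δw = √(δu² + δp²) = √(0.281 + 0.168) = 0.670, so δw/w = 0.0492.
Q is then a monomial in w, a, y:
δQ/Q = √((δw/w)² + (-2·δa/a)² + (1·δy/y)²) = √(0.00242 + 0.000218 + 0.00488) = 0.0867

8.67%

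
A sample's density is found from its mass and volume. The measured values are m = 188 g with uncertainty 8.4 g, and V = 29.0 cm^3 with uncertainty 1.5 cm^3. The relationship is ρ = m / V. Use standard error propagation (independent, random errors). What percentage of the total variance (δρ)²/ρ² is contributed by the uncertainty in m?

(δρ/ρ)² = (1·δm/m)² + (-1·δV/V)²
  m term: (1×0.0447)² = 0.00200
  V term: (-1×0.0517)² = 0.00268
Total = 0.00467. Share from m = 0.00200/0.00467 = 0.427.

42.7%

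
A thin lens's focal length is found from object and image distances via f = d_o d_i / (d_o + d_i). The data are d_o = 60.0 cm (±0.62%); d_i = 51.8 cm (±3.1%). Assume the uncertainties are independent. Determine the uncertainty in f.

∂f/∂d_o = (d_i/(d_o+d_i))² = 0.215;  ∂f/∂d_i = (d_o/(d_o+d_i))² = 0.288
δf = √((∂f/∂d_o · δd_o)² + (∂f/∂d_i · δd_i)²) = √(0.00638 + 0.214) = 0.469 cm

0.469 cm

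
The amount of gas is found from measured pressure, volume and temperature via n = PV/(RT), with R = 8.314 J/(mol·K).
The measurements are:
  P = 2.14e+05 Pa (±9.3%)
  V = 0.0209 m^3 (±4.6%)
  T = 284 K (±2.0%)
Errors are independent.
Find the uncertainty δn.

For a monomial n ∝ P, V, T^-1, fractional errors add in quadrature:
  (1·δP/P)² = (1×0.0930)² = 0.00865;  (1·δV/V)² = (1×0.0460)² = 0.00212;  (-1·δT/T)² = (-1×0.0200)² = 0.000400
δn/n = √(0.0112) = 0.106
n = 1.89 mol, so δn = 0.106 × 1.89 = 0.200 mol.

0.200 mol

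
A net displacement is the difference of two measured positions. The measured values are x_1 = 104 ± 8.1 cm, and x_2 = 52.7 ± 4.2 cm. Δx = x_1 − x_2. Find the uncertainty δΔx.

Absolute uncertainties add in quadrature for a linear combination:
  (δx_1)² = 65.6;  (δx_2)² = 17.6
δΔx = √(83.2) = 9.12 cm

9.12 cm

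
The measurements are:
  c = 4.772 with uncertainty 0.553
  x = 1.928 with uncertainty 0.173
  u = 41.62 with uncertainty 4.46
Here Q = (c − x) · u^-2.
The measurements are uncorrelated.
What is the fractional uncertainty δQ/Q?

0.296

Let w = c − x = 2.844. δw = √(δc² + δx²) = √(0.306 + 0.0299) = 0.579, so δw/w = 0.204.
Q is then a monomial in w, u:
δQ/Q = √((δw/w)² + (-2·δu/u)²) = √(0.0415 + 0.0459) = 0.296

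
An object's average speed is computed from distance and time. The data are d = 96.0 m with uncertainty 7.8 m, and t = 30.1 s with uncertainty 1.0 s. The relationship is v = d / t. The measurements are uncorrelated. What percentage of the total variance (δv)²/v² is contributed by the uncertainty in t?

(δv/v)² = (1·δd/d)² + (-1·δt/t)²
  d term: (1×0.0813)² = 0.00660
  t term: (-1×0.0332)² = 0.00110
Total = 0.00771. Share from t = 0.00110/0.00771 = 0.143.

14.3%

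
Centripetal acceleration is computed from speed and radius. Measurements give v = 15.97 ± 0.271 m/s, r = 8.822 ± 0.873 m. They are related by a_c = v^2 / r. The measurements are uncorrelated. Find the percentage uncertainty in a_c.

Products/powers → add relative errors in quadrature, weighted by exponent:
  (2·δv/v)² = (2×0.0170)² = 0.00115;  (-1·δr/r)² = (-1×0.0990)² = 0.00979
δa_c/a_c = √(0.0109) = 0.105

10.5%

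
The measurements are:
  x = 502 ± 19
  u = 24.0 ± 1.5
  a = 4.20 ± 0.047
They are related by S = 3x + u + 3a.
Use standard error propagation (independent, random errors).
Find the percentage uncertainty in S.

3.70%

Sums and differences: (δS)² = Σ (cᵢ δxᵢ)².
  (3·δx)² = 3250;  (δu)² = 2.25;  (3·δa)² = 0.0199
δS = √(3250) = 57.0
S = 1540, so δS/S = 57.0/1540 = 0.0370.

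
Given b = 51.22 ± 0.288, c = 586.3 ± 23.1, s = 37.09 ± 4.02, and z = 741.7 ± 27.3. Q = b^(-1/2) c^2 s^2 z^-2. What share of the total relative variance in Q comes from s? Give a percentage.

(δQ/Q)² = (−½·δb/b)² + (2·δc/c)² + (2·δs/s)² + (-2·δz/z)²
  b term: (-0.5×0.00562)² = 7.9e-06
  c term: (2×0.0394)² = 0.00621
  s term: (2×0.108)² = 0.0470
  z term: (-2×0.0368)² = 0.00542
Total = 0.0586. Share from s = 0.0470/0.0586 = 0.802.

80.2%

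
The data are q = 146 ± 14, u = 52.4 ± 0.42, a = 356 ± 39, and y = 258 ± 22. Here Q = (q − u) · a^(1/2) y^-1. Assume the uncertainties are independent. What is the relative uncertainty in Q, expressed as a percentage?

18.1%

Let w = q − u = 93.6. δw = √(δq² + δu²) = √(196 + 0.176) = 14.0, so δw/w = 0.150.
Q is then a monomial in w, a, y:
δQ/Q = √((δw/w)² + (½·δa/a)² + (-1·δy/y)²) = √(0.0224 + 0.00300 + 0.00727) = 0.181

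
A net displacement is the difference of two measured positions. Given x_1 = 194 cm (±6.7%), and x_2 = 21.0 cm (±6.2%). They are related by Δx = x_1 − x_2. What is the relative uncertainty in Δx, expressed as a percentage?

Sums and differences: (δΔx)² = Σ (cᵢ δxᵢ)².
  (δx_1)² = 169;  (δx_2)² = 1.70
δΔx = √(171) = 13.1 cm
Δx = 173 cm, so δΔx/Δx = 13.1/173 = 0.0755.

7.55%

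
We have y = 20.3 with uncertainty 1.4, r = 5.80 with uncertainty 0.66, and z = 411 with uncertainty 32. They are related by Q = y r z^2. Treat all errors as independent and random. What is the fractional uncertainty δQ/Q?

For a monomial Q ∝ y, r, z^2, fractional errors add in quadrature:
  (1·δy/y)² = (1×0.0690)² = 0.00476;  (1·δr/r)² = (1×0.114)² = 0.0129;  (2·δz/z)² = (2×0.0779)² = 0.0242
δQ/Q = √(0.0420) = 0.205

0.205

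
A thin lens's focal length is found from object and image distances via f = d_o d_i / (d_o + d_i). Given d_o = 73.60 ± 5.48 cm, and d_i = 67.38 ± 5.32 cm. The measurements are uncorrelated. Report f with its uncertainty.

35.18 ± 1.92 cm

∂f/∂d_o = (d_i/(d_o+d_i))² = 0.228;  ∂f/∂d_i = (d_o/(d_o+d_i))² = 0.273
δf = √((∂f/∂d_o · δd_o)² + (∂f/∂d_i · δd_i)²) = √(1.57 + 2.10) = 1.92 cm
f = 35.18 cm.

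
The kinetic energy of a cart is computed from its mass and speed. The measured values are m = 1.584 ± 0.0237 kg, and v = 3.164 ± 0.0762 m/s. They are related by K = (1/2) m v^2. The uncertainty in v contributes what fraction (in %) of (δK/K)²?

(δK/K)² = (1·δm/m)² + (2·δv/v)²
  m term: (1×0.0150)² = 0.000224
  v term: (2×0.0241)² = 0.00232
Total = 0.00254. Share from v = 0.00232/0.00254 = 0.912.

91.2%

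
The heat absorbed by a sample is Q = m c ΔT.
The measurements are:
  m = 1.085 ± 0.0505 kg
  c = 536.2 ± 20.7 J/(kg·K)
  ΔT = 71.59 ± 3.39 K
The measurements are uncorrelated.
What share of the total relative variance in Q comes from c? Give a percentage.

(δQ/Q)² = (1·δm/m)² + (1·δc/c)² + (1·δΔT/ΔT)²
  m term: (1×0.0465)² = 0.00217
  c term: (1×0.0386)² = 0.00149
  ΔT term: (1×0.0474)² = 0.00224
Total = 0.00590. Share from c = 0.00149/0.00590 = 0.253.

25.3%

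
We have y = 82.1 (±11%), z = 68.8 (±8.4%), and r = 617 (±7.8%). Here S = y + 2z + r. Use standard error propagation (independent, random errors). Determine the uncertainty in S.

Absolute uncertainties add in quadrature for a linear combination:
  (δy)² = 81.6;  (2·δz)² = 134;  (δr)² = 2320
δS = √(2530) = 50.3

50.3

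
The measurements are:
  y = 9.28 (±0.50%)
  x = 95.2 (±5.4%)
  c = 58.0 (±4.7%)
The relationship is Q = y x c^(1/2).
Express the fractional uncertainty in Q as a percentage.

Each factor contributes (exponent × relative error)² to (δQ/Q)²:
  (1·δy/y)² = (1×0.00500)² = 2.5e-05;  (1·δx/x)² = (1×0.0540)² = 0.00292;  (½·δc/c)² = (0.5×0.0470)² = 0.000552
δQ/Q = √(0.00349) = 0.0591

5.91%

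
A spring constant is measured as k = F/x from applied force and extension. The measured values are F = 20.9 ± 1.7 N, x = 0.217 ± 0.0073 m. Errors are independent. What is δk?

Relative error in a monomial: (δk/k)² = Σ (nᵢ · δxᵢ/xᵢ)².
  (1·δF/F)² = (1×0.0813)² = 0.00662;  (-1·δx/x)² = (-1×0.0336)² = 0.00113
δk/k = √(0.00775) = 0.0880
k = 96.3 N/m, so δk = 0.0880 × 96.3 = 8.48 N/m.

8.48 N/m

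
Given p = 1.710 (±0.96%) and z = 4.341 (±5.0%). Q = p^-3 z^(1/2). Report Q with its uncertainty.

Q is a product of powers, so relative uncertainties combine in quadrature:
  (-3·δp/p)² = (-3×0.00960)² = 0.000829;  (½·δz/z)² = (0.5×0.0500)² = 0.000625
δQ/Q = √(0.00145) = 0.0381
Q = 0.4167, so δQ = 0.0381 × 0.4167 = 0.0159.

0.4167 ± 0.0159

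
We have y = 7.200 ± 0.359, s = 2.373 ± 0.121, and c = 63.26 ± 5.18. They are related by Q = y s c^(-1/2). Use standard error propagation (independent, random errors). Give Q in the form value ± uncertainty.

2.148 ± 0.177

Q is a product of powers, so relative uncertainties combine in quadrature:
  (1·δy/y)² = (1×0.0499)² = 0.00249;  (1·δs/s)² = (1×0.0510)² = 0.00260;  (−½·δc/c)² = (-0.5×0.0819)² = 0.00168
δQ/Q = √(0.00676) = 0.0822
Q = 2.148, so δQ = 0.0822 × 2.148 = 0.177.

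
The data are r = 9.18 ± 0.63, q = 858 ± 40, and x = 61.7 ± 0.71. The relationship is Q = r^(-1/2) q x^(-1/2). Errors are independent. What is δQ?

2.10

Each factor contributes (exponent × relative error)² to (δQ/Q)²:
  (−½·δr/r)² = (-0.5×0.0686)² = 0.00118;  (1·δq/q)² = (1×0.0466)² = 0.00217;  (−½·δx/x)² = (-0.5×0.0115)² = 3.31e-05
δQ/Q = √(0.00338) = 0.0582
Q = 36.1, so δQ = 0.0582 × 36.1 = 2.10.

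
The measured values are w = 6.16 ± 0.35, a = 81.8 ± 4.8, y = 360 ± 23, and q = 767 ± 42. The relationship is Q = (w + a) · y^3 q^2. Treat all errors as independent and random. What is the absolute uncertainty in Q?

5.49e+14

Let u = w + a = 88.0. δu = √(δw² + δa²) = √(0.122 + 23.0) = 4.81, so δu/u = 0.0547.
Q is then a monomial in u, y, q:
δQ/Q = √((δu/u)² + (3·δy/y)² + (2·δq/q)²) = √(0.00299 + 0.0367 + 0.0120) = 0.227
Q = 2.41e+15, so δQ = 0.227 × 2.41e+15 = 5.49e+14.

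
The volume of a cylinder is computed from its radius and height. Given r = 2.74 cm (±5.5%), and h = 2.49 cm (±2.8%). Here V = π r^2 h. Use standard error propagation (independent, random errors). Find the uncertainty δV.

6.67 cm^3

For a monomial V ∝ r^2, h, fractional errors add in quadrature:
  (2·δr/r)² = (2×0.0550)² = 0.0121;  (1·δh/h)² = (1×0.0280)² = 0.000784
δV/V = √(0.0129) = 0.114
V = 58.7 cm^3, so δV = 0.114 × 58.7 = 6.67 cm^3.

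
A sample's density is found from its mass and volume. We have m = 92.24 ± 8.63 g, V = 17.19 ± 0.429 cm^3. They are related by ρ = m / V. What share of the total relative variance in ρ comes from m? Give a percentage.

(δρ/ρ)² = (1·δm/m)² + (-1·δV/V)²
  m term: (1×0.0936)² = 0.00875
  V term: (-1×0.0250)² = 0.000623
Total = 0.00938. Share from m = 0.00875/0.00938 = 0.934.

93.4%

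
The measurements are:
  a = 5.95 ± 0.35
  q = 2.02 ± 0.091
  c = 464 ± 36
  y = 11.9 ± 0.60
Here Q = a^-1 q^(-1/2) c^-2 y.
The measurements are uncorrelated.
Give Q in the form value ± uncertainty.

(6.54 ± 1.14) × 10^-6

Each factor contributes (exponent × relative error)² to (δQ/Q)²:
  (-1·δa/a)² = (-1×0.0588)² = 0.00346;  (−½·δq/q)² = (-0.5×0.0450)² = 0.000507;  (-2·δc/c)² = (-2×0.0776)² = 0.0241;  (1·δy/y)² = (1×0.0504)² = 0.00254
δQ/Q = √(0.0306) = 0.175
Q = 6.54e-06, so δQ = 0.175 × 6.54e-06 = 1.14e-06.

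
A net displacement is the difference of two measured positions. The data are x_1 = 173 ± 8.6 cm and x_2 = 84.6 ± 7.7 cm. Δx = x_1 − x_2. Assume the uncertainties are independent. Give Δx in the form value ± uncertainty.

88.4 ± 11.5 cm

Δx is a linear combination, so absolute uncertainties add in quadrature:
  (δx_1)² = 74.0;  (δx_2)² = 59.3
δΔx = √(133) = 11.5 cm
Δx = 88.4 cm.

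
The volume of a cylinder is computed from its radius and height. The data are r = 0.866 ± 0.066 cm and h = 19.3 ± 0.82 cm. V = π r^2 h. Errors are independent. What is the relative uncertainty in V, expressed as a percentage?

15.8%

For a monomial V ∝ r^2, h, fractional errors add in quadrature:
  (2·δr/r)² = (2×0.0762)² = 0.0232;  (1·δh/h)² = (1×0.0425)² = 0.00181
δV/V = √(0.0250) = 0.158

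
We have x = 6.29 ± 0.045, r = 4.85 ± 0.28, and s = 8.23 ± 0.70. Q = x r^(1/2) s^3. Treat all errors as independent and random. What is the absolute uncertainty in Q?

1980

Relative error in a monomial: (δQ/Q)² = Σ (nᵢ · δxᵢ/xᵢ)².
  (1·δx/x)² = (1×0.00715)² = 5.12e-05;  (½·δr/r)² = (0.5×0.0577)² = 0.000833;  (3·δs/s)² = (3×0.0851)² = 0.0651
δQ/Q = √(0.0660) = 0.257
Q = 7720, so δQ = 0.257 × 7720 = 1980.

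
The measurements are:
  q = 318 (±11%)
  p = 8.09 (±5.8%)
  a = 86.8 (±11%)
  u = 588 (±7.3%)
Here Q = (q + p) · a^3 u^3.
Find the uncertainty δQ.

1.78e+16

Let w = q + p = 326. δw = √(δq² + δp²) = √(1220 + 0.220) = 35.0, so δw/w = 0.107.
Q is then a monomial in w, a, u:
δQ/Q = √((δw/w)² + (3·δa/a)² + (3·δu/u)²) = √(0.0115 + 0.109 + 0.0480) = 0.410
Q = 4.34e+16, so δQ = 0.410 × 4.34e+16 = 1.78e+16.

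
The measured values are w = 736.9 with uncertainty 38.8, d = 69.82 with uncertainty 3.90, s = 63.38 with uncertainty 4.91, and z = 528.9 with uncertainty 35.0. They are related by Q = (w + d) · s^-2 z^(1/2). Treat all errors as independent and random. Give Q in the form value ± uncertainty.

4.619 ± 0.765

Let u = w + d = 806.7. δu = √(δw² + δd²) = √(1510 + 15.2) = 39.0, so δu/u = 0.0483.
Q is then a monomial in u, s, z:
δQ/Q = √((δu/u)² + (-2·δs/s)² + (½·δz/z)²) = √(0.00234 + 0.0240 + 0.00109) = 0.166
Q = 4.619, so δQ = 0.166 × 4.619 = 0.765.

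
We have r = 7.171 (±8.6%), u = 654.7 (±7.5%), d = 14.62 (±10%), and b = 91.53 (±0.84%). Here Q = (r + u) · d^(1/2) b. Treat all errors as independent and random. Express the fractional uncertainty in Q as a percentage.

Let w = r + u = 661.9. δw = √(δr² + δu²) = √(0.380 + 2410) = 49.1, so δw/w = 0.0742.
Q is then a monomial in w, d, b:
δQ/Q = √((δw/w)² + (½·δd/d)² + (1·δb/b)²) = √(0.00550 + 0.00250 + 7.06e-05) = 0.0899

8.99%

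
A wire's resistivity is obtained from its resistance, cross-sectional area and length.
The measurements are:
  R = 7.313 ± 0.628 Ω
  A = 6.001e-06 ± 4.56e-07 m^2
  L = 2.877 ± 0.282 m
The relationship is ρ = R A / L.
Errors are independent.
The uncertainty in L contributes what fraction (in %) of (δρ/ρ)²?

(δρ/ρ)² = (1·δR/R)² + (1·δA/A)² + (-1·δL/L)²
  R term: (1×0.0859)² = 0.00737
  A term: (1×0.0760)² = 0.00577
  L term: (-1×0.0980)² = 0.00961
Total = 0.0228. Share from L = 0.00961/0.0228 = 0.422.

42.2%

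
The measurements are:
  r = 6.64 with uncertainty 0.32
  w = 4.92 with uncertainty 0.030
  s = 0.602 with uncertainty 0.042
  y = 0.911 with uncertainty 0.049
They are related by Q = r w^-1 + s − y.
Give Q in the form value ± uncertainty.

Let p = r·w^-1 = 1.35. δp/p = √((1·δr/r)² + (-1·δw/w)²) = √(0.00232 + 3.72e-05) = 0.0486, so δp = 0.0656.
Q = p + s − y: δQ = √(δp² + δs² + δy²) = √(0.00430 + 0.00176 + 0.00240) = 0.0920
Q = 1.04.

1.04 ± 0.0920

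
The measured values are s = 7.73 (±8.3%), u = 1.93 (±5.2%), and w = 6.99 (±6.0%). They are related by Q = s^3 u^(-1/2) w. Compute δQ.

For a monomial Q ∝ s^3, u^(-1/2), w, fractional errors add in quadrature:
  (3·δs/s)² = (3×0.0830)² = 0.0620;  (−½·δu/u)² = (-0.5×0.0520)² = 0.000676;  (1·δw/w)² = (1×0.0600)² = 0.00360
δQ/Q = √(0.0663) = 0.257
Q = 2320, so δQ = 0.257 × 2320 = 598.

598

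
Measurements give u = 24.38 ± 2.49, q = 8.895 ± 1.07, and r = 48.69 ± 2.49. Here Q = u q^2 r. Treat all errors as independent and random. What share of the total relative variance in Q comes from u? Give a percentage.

14.7%

(δQ/Q)² = (1·δu/u)² + (2·δq/q)² + (1·δr/r)²
  u term: (1×0.102)² = 0.0104
  q term: (2×0.120)² = 0.0579
  r term: (1×0.0511)² = 0.00262
Total = 0.0709. Share from u = 0.0104/0.0709 = 0.147.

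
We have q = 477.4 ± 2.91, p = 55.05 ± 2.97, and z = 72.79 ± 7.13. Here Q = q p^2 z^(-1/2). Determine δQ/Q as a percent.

Since Q is a product/quotient, work with relative uncertainties:
  (1·δq/q)² = (1×0.00610)² = 3.72e-05;  (2·δp/p)² = (2×0.0540)² = 0.0116;  (−½·δz/z)² = (-0.5×0.0980)² = 0.00240
δQ/Q = √(0.0141) = 0.119

11.9%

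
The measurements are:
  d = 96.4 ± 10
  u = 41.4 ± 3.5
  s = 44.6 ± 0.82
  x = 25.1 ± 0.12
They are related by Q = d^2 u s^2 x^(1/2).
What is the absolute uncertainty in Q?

8.7e+08

Products/powers → add relative errors in quadrature, weighted by exponent:
  (2·δd/d)² = (2×0.104)² = 0.0430;  (1·δu/u)² = (1×0.0845)² = 0.00715;  (2·δs/s)² = (2×0.0184)² = 0.00135;  (½·δx/x)² = (0.5×0.00478)² = 5.71e-06
δQ/Q = √(0.0515) = 0.227
Q = 3.83e+09, so δQ = 0.227 × 3.83e+09 = 8.7e+08.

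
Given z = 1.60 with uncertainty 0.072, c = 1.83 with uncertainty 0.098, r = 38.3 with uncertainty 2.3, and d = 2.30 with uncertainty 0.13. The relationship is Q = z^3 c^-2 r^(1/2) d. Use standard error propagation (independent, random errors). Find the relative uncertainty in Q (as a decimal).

Since Q is a product/quotient, work with relative uncertainties:
  (3·δz/z)² = (3×0.0450)² = 0.0182;  (-2·δc/c)² = (-2×0.0536)² = 0.0115;  (½·δr/r)² = (0.5×0.0601)² = 0.000902;  (1·δd/d)² = (1×0.0565)² = 0.00319
δQ/Q = √(0.0338) = 0.184

0.184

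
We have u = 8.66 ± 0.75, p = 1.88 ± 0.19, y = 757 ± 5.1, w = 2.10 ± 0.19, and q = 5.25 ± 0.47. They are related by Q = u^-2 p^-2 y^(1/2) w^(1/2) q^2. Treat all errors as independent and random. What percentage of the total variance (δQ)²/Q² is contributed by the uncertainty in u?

28.6%

(δQ/Q)² = (-2·δu/u)² + (-2·δp/p)² + (½·δy/y)² + (½·δw/w)² + (2·δq/q)²
  u term: (-2×0.0866)² = 0.0300
  p term: (-2×0.101)² = 0.0409
  y term: (0.5×0.00674)² = 1.13e-05
  w term: (0.5×0.0905)² = 0.00205
  q term: (2×0.0895)² = 0.0321
Total = 0.105. Share from u = 0.0300/0.105 = 0.286.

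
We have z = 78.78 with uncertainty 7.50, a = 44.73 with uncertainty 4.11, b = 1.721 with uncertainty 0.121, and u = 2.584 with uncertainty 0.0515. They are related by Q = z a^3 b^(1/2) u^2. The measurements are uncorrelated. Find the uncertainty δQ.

Each factor contributes (exponent × relative error)² to (δQ/Q)²:
  (1·δz/z)² = (1×0.0952)² = 0.00906;  (3·δa/a)² = (3×0.0919)² = 0.0760;  (½·δb/b)² = (0.5×0.0703)² = 0.00124;  (2·δu/u)² = (2×0.0199)² = 0.00159
δQ/Q = √(0.0879) = 0.296
Q = 6.176e+07, so δQ = 0.296 × 6.176e+07 = 1.83e+07.

1.83e+07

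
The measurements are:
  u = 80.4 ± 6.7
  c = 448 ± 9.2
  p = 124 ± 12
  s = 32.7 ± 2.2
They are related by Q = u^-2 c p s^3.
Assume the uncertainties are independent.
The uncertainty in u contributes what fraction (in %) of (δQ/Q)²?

(δQ/Q)² = (-2·δu/u)² + (1·δc/c)² + (1·δp/p)² + (3·δs/s)²
  u term: (-2×0.0833)² = 0.0278
  c term: (1×0.0205)² = 0.000422
  p term: (1×0.0968)² = 0.00937
  s term: (3×0.0673)² = 0.0407
Total = 0.0783. Share from u = 0.0278/0.0783 = 0.355.

35.5%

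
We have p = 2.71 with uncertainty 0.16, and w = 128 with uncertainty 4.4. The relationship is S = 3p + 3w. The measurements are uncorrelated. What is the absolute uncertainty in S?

Each term contributes (cᵢ δxᵢ)² to (δS)²:
  (3·δp)² = 0.230;  (3·δw)² = 174
δS = √(174) = 13.2

13.2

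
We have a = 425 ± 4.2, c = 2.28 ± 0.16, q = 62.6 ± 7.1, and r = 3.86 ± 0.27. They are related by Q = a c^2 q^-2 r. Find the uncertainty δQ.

0.601

Relative error in a monomial: (δQ/Q)² = Σ (nᵢ · δxᵢ/xᵢ)².
  (1·δa/a)² = (1×0.00988)² = 9.77e-05;  (2·δc/c)² = (2×0.0702)² = 0.0197;  (-2·δq/q)² = (-2×0.113)² = 0.0515;  (1·δr/r)² = (1×0.0699)² = 0.00489
δQ/Q = √(0.0761) = 0.276
Q = 2.18, so δQ = 0.276 × 2.18 = 0.601.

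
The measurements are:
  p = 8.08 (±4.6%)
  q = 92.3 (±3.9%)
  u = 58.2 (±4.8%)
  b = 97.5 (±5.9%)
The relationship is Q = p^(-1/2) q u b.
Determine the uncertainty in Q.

16300

Products/powers → add relative errors in quadrature, weighted by exponent:
  (−½·δp/p)² = (-0.5×0.0460)² = 0.000529;  (1·δq/q)² = (1×0.0390)² = 0.00152;  (1·δu/u)² = (1×0.0480)² = 0.00230;  (1·δb/b)² = (1×0.0590)² = 0.00348
δQ/Q = √(0.00783) = 0.0885
Q = 1.84e+05, so δQ = 0.0885 × 1.84e+05 = 16300.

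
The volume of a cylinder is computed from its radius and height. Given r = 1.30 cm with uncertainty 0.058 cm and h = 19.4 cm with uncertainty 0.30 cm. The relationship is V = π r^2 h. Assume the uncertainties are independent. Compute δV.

Since V is a product/quotient, work with relative uncertainties:
  (2·δr/r)² = (2×0.0446)² = 0.00796;  (1·δh/h)² = (1×0.0155)² = 0.000239
δV/V = √(0.00820) = 0.0906
V = 103 cm^3, so δV = 0.0906 × 103 = 9.33 cm^3.

9.33 cm^3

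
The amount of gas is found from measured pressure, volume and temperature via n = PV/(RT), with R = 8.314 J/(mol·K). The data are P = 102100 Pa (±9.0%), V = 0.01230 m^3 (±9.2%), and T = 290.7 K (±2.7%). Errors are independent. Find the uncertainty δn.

0.0683 mol

Each factor contributes (exponent × relative error)² to (δn/n)²:
  (1·δP/P)² = (1×0.0900)² = 0.00810;  (1·δV/V)² = (1×0.0920)² = 0.00846;  (-1·δT/T)² = (-1×0.0270)² = 0.000729
δn/n = √(0.0173) = 0.132
n = 0.5196 mol, so δn = 0.132 × 0.5196 = 0.0683 mol.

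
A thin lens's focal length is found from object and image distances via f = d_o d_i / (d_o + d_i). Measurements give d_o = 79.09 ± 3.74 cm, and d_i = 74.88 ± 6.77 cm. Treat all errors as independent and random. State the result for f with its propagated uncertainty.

∂f/∂d_o = (d_i/(d_o+d_i))² = 0.237;  ∂f/∂d_i = (d_o/(d_o+d_i))² = 0.264
δf = √((∂f/∂d_o · δd_o)² + (∂f/∂d_i · δd_i)²) = √(0.782 + 3.19) = 1.99 cm
f = 38.46 cm.

38.46 ± 1.99 cm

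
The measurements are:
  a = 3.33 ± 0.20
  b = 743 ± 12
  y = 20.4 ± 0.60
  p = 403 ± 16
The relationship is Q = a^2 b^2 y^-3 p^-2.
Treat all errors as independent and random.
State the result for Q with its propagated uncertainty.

For a monomial Q ∝ a^2, b^2, y^-3, p^-2, fractional errors add in quadrature:
  (2·δa/a)² = (2×0.0601)² = 0.0144;  (2·δb/b)² = (2×0.0162)² = 0.00104;  (-3·δy/y)² = (-3×0.0294)² = 0.00779;  (-2·δp/p)² = (-2×0.0397)² = 0.00631
δQ/Q = √(0.0296) = 0.172
Q = 0.00444, so δQ = 0.172 × 0.00444 = 0.000763.

0.00444 ± 0.000763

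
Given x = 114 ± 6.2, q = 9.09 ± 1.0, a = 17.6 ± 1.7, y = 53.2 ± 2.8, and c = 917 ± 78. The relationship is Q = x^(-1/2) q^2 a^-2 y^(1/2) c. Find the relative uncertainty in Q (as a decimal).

0.307

Products/powers → add relative errors in quadrature, weighted by exponent:
  (−½·δx/x)² = (-0.5×0.0544)² = 0.000739;  (2·δq/q)² = (2×0.110)² = 0.0484;  (-2·δa/a)² = (-2×0.0966)² = 0.0373;  (½·δy/y)² = (0.5×0.0526)² = 0.000693;  (1·δc/c)² = (1×0.0851)² = 0.00724
δQ/Q = √(0.0944) = 0.307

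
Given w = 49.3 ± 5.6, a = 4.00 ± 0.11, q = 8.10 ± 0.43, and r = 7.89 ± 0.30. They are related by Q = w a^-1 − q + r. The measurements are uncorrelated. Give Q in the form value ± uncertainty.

Let p = w·a^-1 = 12.3. δp/p = √((1·δw/w)² + (-1·δa/a)²) = √(0.0129 + 0.000756) = 0.117, so δp = 1.44.
Q = p − q + r: δQ = √(δp² + δq² + δr²) = √(2.07 + 0.185 + 0.0900) = 1.53
Q = 12.1.

12.1 ± 1.53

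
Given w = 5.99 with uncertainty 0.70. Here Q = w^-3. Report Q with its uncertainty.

Products/powers → add relative errors in quadrature, weighted by exponent:
  (-3·δw/w)² = (-3×0.117)² = 0.123
δQ/Q = √(0.123) = 0.351
Q = 0.00465, so δQ = 0.351 × 0.00465 = 0.00163.

0.00465 ± 0.00163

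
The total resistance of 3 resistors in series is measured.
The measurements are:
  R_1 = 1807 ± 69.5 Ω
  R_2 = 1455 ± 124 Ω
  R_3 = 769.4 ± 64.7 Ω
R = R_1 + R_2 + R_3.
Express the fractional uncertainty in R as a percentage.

3.87%

Each term contributes (cᵢ δxᵢ)² to (δR)²:
  (δR_1)² = 4830;  (δR_2)² = 15400;  (δR_3)² = 4190
δR = √(24400) = 156 Ω
R = 4031 Ω, so δR/R = 156/4031 = 0.0387.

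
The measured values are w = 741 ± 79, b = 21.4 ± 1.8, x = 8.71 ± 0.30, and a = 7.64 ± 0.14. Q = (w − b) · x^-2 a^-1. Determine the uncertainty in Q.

0.163

Let u = w − b = 720. δu = √(δw² + δb²) = √(6240 + 3.24) = 79.0, so δu/u = 0.110.
Q is then a monomial in u, x, a:
δQ/Q = √((δu/u)² + (-2·δx/x)² + (-1·δa/a)²) = √(0.0121 + 0.00475 + 0.000336) = 0.131
Q = 1.24, so δQ = 0.131 × 1.24 = 0.163.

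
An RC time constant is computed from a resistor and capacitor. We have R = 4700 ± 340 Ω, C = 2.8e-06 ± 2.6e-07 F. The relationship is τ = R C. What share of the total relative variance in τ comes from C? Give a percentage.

(δτ/τ)² = (1·δR/R)² + (1·δC/C)²
  R term: (1×0.0723)² = 0.00523
  C term: (1×0.0929)² = 0.00862
Total = 0.0139. Share from C = 0.00862/0.0139 = 0.622.

62.2%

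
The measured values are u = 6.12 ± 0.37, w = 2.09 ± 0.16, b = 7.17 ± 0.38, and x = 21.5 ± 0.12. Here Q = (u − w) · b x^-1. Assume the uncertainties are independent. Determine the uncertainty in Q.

Let h = u − w = 4.03. δh = √(δu² + δw²) = √(0.137 + 0.0256) = 0.403, so δh/h = 0.100.
Q is then a monomial in h, b, x:
δQ/Q = √((δh/h)² + (1·δb/b)² + (-1·δx/x)²) = √(0.0100 + 0.00281 + 3.12e-05) = 0.113
Q = 1.34, so δQ = 0.113 × 1.34 = 0.152.

0.152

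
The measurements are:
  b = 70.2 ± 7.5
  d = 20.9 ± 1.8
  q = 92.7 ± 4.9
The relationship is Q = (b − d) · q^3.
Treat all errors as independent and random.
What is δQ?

Let u = b − d = 49.3. δu = √(δb² + δd²) = √(56.2 + 3.24) = 7.71, so δu/u = 0.156.
Q is then a monomial in u, q:
δQ/Q = √((δu/u)² + (3·δq/q)²) = √(0.0245 + 0.0251) = 0.223
Q = 3.93e+07, so δQ = 0.223 × 3.93e+07 = 8.75e+06.

8.75e+06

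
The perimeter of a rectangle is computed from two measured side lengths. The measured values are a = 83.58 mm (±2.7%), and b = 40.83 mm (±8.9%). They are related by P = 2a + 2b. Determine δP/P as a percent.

P is a linear combination, so absolute uncertainties add in quadrature:
  (2·δa)² = 20.4;  (2·δb)² = 52.8
δP = √(73.2) = 8.56 mm
P = 248.8 mm, so δP/P = 8.56/248.8 = 0.0344.

3.44%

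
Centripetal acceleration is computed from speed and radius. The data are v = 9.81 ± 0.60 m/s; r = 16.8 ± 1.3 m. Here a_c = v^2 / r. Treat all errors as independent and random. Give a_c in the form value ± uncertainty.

Since a_c is a product/quotient, work with relative uncertainties:
  (2·δv/v)² = (2×0.0612)² = 0.0150;  (-1·δr/r)² = (-1×0.0774)² = 0.00599
δa_c/a_c = √(0.0210) = 0.145
a_c = 5.73 m/s^2, so δa_c = 0.145 × 5.73 = 0.829 m/s^2.

5.73 ± 0.829 m/s^2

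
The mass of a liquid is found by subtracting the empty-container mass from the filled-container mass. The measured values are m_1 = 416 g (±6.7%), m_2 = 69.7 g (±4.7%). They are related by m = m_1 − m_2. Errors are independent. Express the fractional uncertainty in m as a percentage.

8.10%

Absolute uncertainties add in quadrature for a linear combination:
  (δm_1)² = 777;  (δm_2)² = 10.7
δm = √(788) = 28.1 g
m = 346 g, so δm/m = 28.1/346 = 0.0810.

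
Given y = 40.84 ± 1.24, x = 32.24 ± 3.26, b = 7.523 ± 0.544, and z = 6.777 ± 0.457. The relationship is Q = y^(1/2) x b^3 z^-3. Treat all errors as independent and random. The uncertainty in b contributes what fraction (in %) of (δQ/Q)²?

47.8%

(δQ/Q)² = (½·δy/y)² + (1·δx/x)² + (3·δb/b)² + (-3·δz/z)²
  y term: (0.5×0.0304)² = 0.000230
  x term: (1×0.101)² = 0.0102
  b term: (3×0.0723)² = 0.0471
  z term: (-3×0.0674)² = 0.0409
Total = 0.0984. Share from b = 0.0471/0.0984 = 0.478.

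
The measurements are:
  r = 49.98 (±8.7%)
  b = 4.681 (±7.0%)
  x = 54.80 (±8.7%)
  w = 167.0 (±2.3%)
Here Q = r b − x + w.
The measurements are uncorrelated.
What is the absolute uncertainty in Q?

26.8

Let p = r·b = 234.0. δp/p = √((1·δr/r)² + (1·δb/b)²) = √(0.00757 + 0.00490) = 0.112, so δp = 26.1.
Q = p − x + w: δQ = √(δp² + δx² + δw²) = √(682 + 22.7 + 14.8) = 26.8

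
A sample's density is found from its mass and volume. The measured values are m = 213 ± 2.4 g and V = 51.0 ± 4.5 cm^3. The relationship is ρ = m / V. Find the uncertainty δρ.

Relative error in a monomial: (δρ/ρ)² = Σ (nᵢ · δxᵢ/xᵢ)².
  (1·δm/m)² = (1×0.0113)² = 0.000127;  (-1·δV/V)² = (-1×0.0882)² = 0.00779
δρ/ρ = √(0.00791) = 0.0890
ρ = 4.18 g/cm^3, so δρ = 0.0890 × 4.18 = 0.372 g/cm^3.

0.372 g/cm^3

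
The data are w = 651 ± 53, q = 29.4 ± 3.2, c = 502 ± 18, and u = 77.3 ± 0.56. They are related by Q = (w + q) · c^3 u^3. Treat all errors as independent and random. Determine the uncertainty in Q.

5.35e+15

Let h = w + q = 680. δh = √(δw² + δq²) = √(2810 + 10.2) = 53.1, so δh/h = 0.0780.
Q is then a monomial in h, c, u:
δQ/Q = √((δh/h)² + (3·δc/c)² + (3·δu/u)²) = √(0.00609 + 0.0116 + 0.000472) = 0.135
Q = 3.98e+16, so δQ = 0.135 × 3.98e+16 = 5.35e+15.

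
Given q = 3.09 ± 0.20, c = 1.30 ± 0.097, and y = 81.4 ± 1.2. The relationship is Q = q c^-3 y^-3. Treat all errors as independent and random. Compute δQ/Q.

0.237

Products/powers → add relative errors in quadrature, weighted by exponent:
  (1·δq/q)² = (1×0.0647)² = 0.00419;  (-3·δc/c)² = (-3×0.0746)² = 0.0501;  (-3·δy/y)² = (-3×0.0147)² = 0.00196
δQ/Q = √(0.0563) = 0.237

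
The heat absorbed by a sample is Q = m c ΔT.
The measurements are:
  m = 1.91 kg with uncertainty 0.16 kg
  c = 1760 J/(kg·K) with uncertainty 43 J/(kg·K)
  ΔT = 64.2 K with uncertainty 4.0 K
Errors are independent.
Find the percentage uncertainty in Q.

10.7%

Q is a product of powers, so relative uncertainties combine in quadrature:
  (1·δm/m)² = (1×0.0838)² = 0.00702;  (1·δc/c)² = (1×0.0244)² = 0.000597;  (1·δΔT/ΔT)² = (1×0.0623)² = 0.00388
δQ/Q = √(0.0115) = 0.107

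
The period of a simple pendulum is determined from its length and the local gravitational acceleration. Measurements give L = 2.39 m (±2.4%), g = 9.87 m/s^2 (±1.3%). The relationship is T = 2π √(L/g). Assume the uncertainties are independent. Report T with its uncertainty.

Relative error in a monomial: (δT/T)² = Σ (nᵢ · δxᵢ/xᵢ)².
  (½·δL/L)² = (0.5×0.0240)² = 0.000144;  (−½·δg/g)² = (-0.5×0.0130)² = 4.23e-05
δT/T = √(0.000186) = 0.0136
T = 3.09 s, so δT = 0.0136 × 3.09 = 0.0422 s.

3.09 ± 0.0422 s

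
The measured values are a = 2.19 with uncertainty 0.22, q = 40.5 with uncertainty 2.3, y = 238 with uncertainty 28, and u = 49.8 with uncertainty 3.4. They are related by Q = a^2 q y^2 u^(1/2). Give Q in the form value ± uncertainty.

Products/powers → add relative errors in quadrature, weighted by exponent:
  (2·δa/a)² = (2×0.100)² = 0.0404;  (1·δq/q)² = (1×0.0568)² = 0.00323;  (2·δy/y)² = (2×0.118)² = 0.0554;  (½·δu/u)² = (0.5×0.0683)² = 0.00117
δQ/Q = √(0.100) = 0.316
Q = 7.76e+07, so δQ = 0.316 × 7.76e+07 = 2.46e+07.

(7.76 ± 2.46) × 10^7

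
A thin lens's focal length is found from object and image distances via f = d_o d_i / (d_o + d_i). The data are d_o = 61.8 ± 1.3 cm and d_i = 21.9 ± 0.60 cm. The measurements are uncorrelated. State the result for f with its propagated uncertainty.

∂f/∂d_o = (d_i/(d_o+d_i))² = 0.0685;  ∂f/∂d_i = (d_o/(d_o+d_i))² = 0.545
δf = √((∂f/∂d_o · δd_o)² + (∂f/∂d_i · δd_i)²) = √(0.00792 + 0.107) = 0.339 cm
f = 16.2 cm.

16.2 ± 0.339 cm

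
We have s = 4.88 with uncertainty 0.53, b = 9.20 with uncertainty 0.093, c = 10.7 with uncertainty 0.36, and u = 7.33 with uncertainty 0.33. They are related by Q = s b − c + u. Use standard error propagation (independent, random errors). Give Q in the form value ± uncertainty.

Let p = s·b = 44.9. δp/p = √((1·δs/s)² + (1·δb/b)²) = √(0.0118 + 0.000102) = 0.109, so δp = 4.90.
Q = p − c + u: δQ = √(δp² + δc² + δu²) = √(24.0 + 0.130 + 0.109) = 4.92
Q = 41.5.

41.5 ± 4.92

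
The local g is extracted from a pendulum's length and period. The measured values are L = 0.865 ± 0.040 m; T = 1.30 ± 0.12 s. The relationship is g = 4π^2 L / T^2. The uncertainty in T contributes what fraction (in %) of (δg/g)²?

94.1%

(δg/g)² = (1·δL/L)² + (-2·δT/T)²
  L term: (1×0.0462)² = 0.00214
  T term: (-2×0.0923)² = 0.0341
Total = 0.0362. Share from T = 0.0341/0.0362 = 0.941.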